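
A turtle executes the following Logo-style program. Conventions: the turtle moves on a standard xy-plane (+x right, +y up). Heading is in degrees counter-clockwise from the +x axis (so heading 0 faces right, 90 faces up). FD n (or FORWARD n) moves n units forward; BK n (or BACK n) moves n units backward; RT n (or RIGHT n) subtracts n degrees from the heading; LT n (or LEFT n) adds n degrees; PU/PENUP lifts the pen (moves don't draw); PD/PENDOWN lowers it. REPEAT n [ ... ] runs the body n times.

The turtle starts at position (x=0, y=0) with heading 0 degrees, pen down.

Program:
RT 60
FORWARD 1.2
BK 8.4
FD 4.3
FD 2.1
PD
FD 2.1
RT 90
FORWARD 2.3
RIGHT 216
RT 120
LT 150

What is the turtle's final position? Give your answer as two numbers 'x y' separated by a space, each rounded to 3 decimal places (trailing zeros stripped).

Answer: -1.342 -2.276

Derivation:
Executing turtle program step by step:
Start: pos=(0,0), heading=0, pen down
RT 60: heading 0 -> 300
FD 1.2: (0,0) -> (0.6,-1.039) [heading=300, draw]
BK 8.4: (0.6,-1.039) -> (-3.6,6.235) [heading=300, draw]
FD 4.3: (-3.6,6.235) -> (-1.45,2.511) [heading=300, draw]
FD 2.1: (-1.45,2.511) -> (-0.4,0.693) [heading=300, draw]
PD: pen down
FD 2.1: (-0.4,0.693) -> (0.65,-1.126) [heading=300, draw]
RT 90: heading 300 -> 210
FD 2.3: (0.65,-1.126) -> (-1.342,-2.276) [heading=210, draw]
RT 216: heading 210 -> 354
RT 120: heading 354 -> 234
LT 150: heading 234 -> 24
Final: pos=(-1.342,-2.276), heading=24, 6 segment(s) drawn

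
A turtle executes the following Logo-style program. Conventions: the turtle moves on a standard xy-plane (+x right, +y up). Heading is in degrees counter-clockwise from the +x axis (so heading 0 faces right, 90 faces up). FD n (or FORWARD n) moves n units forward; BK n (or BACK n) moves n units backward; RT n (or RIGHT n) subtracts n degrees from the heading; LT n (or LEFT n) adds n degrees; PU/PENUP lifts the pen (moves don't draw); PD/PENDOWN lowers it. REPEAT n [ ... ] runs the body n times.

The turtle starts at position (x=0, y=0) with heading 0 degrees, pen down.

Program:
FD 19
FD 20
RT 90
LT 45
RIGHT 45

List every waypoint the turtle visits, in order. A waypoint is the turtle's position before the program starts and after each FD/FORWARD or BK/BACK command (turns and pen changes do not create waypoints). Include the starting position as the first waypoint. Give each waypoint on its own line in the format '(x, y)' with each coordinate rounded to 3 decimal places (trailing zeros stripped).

Executing turtle program step by step:
Start: pos=(0,0), heading=0, pen down
FD 19: (0,0) -> (19,0) [heading=0, draw]
FD 20: (19,0) -> (39,0) [heading=0, draw]
RT 90: heading 0 -> 270
LT 45: heading 270 -> 315
RT 45: heading 315 -> 270
Final: pos=(39,0), heading=270, 2 segment(s) drawn
Waypoints (3 total):
(0, 0)
(19, 0)
(39, 0)

Answer: (0, 0)
(19, 0)
(39, 0)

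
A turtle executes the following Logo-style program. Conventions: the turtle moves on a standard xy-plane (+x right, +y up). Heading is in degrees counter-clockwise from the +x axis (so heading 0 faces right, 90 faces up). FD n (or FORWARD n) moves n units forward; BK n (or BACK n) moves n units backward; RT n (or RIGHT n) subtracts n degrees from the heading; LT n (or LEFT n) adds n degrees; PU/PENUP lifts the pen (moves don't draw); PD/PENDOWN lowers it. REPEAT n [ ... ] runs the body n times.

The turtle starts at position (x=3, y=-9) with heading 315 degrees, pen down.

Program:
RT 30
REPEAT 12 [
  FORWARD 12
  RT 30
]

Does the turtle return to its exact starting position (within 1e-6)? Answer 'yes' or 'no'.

Answer: yes

Derivation:
Executing turtle program step by step:
Start: pos=(3,-9), heading=315, pen down
RT 30: heading 315 -> 285
REPEAT 12 [
  -- iteration 1/12 --
  FD 12: (3,-9) -> (6.106,-20.591) [heading=285, draw]
  RT 30: heading 285 -> 255
  -- iteration 2/12 --
  FD 12: (6.106,-20.591) -> (3,-32.182) [heading=255, draw]
  RT 30: heading 255 -> 225
  -- iteration 3/12 --
  FD 12: (3,-32.182) -> (-5.485,-40.668) [heading=225, draw]
  RT 30: heading 225 -> 195
  -- iteration 4/12 --
  FD 12: (-5.485,-40.668) -> (-17.076,-43.773) [heading=195, draw]
  RT 30: heading 195 -> 165
  -- iteration 5/12 --
  FD 12: (-17.076,-43.773) -> (-28.668,-40.668) [heading=165, draw]
  RT 30: heading 165 -> 135
  -- iteration 6/12 --
  FD 12: (-28.668,-40.668) -> (-37.153,-32.182) [heading=135, draw]
  RT 30: heading 135 -> 105
  -- iteration 7/12 --
  FD 12: (-37.153,-32.182) -> (-40.259,-20.591) [heading=105, draw]
  RT 30: heading 105 -> 75
  -- iteration 8/12 --
  FD 12: (-40.259,-20.591) -> (-37.153,-9) [heading=75, draw]
  RT 30: heading 75 -> 45
  -- iteration 9/12 --
  FD 12: (-37.153,-9) -> (-28.668,-0.515) [heading=45, draw]
  RT 30: heading 45 -> 15
  -- iteration 10/12 --
  FD 12: (-28.668,-0.515) -> (-17.076,2.591) [heading=15, draw]
  RT 30: heading 15 -> 345
  -- iteration 11/12 --
  FD 12: (-17.076,2.591) -> (-5.485,-0.515) [heading=345, draw]
  RT 30: heading 345 -> 315
  -- iteration 12/12 --
  FD 12: (-5.485,-0.515) -> (3,-9) [heading=315, draw]
  RT 30: heading 315 -> 285
]
Final: pos=(3,-9), heading=285, 12 segment(s) drawn

Start position: (3, -9)
Final position: (3, -9)
Distance = 0; < 1e-6 -> CLOSED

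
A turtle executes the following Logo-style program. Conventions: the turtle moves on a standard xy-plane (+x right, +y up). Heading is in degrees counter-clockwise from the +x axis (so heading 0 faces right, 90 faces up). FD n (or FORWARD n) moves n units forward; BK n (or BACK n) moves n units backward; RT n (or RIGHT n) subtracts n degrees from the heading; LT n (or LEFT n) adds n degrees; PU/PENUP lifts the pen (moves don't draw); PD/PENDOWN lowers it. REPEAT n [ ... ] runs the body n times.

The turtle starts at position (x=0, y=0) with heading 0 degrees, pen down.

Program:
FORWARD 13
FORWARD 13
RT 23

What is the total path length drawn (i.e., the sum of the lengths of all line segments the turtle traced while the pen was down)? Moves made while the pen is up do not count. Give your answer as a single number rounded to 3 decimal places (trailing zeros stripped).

Answer: 26

Derivation:
Executing turtle program step by step:
Start: pos=(0,0), heading=0, pen down
FD 13: (0,0) -> (13,0) [heading=0, draw]
FD 13: (13,0) -> (26,0) [heading=0, draw]
RT 23: heading 0 -> 337
Final: pos=(26,0), heading=337, 2 segment(s) drawn

Segment lengths:
  seg 1: (0,0) -> (13,0), length = 13
  seg 2: (13,0) -> (26,0), length = 13
Total = 26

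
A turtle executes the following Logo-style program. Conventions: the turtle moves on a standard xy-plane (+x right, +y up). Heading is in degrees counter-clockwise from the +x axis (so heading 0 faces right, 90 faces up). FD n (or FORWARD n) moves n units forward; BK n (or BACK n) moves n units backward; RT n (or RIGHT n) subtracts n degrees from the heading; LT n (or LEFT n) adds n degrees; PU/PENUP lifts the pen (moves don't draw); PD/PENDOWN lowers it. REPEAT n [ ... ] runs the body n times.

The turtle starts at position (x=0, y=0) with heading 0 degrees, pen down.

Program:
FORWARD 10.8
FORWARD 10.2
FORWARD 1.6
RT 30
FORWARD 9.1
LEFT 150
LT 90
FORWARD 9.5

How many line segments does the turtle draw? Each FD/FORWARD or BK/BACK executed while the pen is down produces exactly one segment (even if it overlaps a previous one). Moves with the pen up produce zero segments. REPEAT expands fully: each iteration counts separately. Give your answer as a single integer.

Answer: 5

Derivation:
Executing turtle program step by step:
Start: pos=(0,0), heading=0, pen down
FD 10.8: (0,0) -> (10.8,0) [heading=0, draw]
FD 10.2: (10.8,0) -> (21,0) [heading=0, draw]
FD 1.6: (21,0) -> (22.6,0) [heading=0, draw]
RT 30: heading 0 -> 330
FD 9.1: (22.6,0) -> (30.481,-4.55) [heading=330, draw]
LT 150: heading 330 -> 120
LT 90: heading 120 -> 210
FD 9.5: (30.481,-4.55) -> (22.254,-9.3) [heading=210, draw]
Final: pos=(22.254,-9.3), heading=210, 5 segment(s) drawn
Segments drawn: 5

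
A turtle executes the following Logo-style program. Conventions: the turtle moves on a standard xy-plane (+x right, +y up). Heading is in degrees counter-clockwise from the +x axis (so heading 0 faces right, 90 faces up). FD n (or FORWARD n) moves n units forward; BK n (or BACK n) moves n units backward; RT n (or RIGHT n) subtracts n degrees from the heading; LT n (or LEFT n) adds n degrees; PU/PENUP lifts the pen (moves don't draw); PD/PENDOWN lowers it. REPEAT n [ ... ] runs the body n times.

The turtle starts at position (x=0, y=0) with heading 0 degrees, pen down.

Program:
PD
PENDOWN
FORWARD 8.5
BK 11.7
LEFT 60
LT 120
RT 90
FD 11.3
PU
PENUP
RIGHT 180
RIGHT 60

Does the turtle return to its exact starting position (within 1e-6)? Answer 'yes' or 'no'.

Executing turtle program step by step:
Start: pos=(0,0), heading=0, pen down
PD: pen down
PD: pen down
FD 8.5: (0,0) -> (8.5,0) [heading=0, draw]
BK 11.7: (8.5,0) -> (-3.2,0) [heading=0, draw]
LT 60: heading 0 -> 60
LT 120: heading 60 -> 180
RT 90: heading 180 -> 90
FD 11.3: (-3.2,0) -> (-3.2,11.3) [heading=90, draw]
PU: pen up
PU: pen up
RT 180: heading 90 -> 270
RT 60: heading 270 -> 210
Final: pos=(-3.2,11.3), heading=210, 3 segment(s) drawn

Start position: (0, 0)
Final position: (-3.2, 11.3)
Distance = 11.744; >= 1e-6 -> NOT closed

Answer: no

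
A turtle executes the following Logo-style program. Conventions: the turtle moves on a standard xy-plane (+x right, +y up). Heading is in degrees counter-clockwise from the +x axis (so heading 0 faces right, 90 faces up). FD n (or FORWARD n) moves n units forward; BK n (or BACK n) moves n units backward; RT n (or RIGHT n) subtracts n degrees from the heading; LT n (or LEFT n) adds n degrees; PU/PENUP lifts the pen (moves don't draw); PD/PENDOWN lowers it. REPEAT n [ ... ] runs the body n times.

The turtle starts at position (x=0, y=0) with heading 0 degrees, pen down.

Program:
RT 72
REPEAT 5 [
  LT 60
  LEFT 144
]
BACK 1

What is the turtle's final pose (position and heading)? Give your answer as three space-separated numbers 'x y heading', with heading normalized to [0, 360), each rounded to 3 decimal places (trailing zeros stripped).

Answer: 0.669 0.743 228

Derivation:
Executing turtle program step by step:
Start: pos=(0,0), heading=0, pen down
RT 72: heading 0 -> 288
REPEAT 5 [
  -- iteration 1/5 --
  LT 60: heading 288 -> 348
  LT 144: heading 348 -> 132
  -- iteration 2/5 --
  LT 60: heading 132 -> 192
  LT 144: heading 192 -> 336
  -- iteration 3/5 --
  LT 60: heading 336 -> 36
  LT 144: heading 36 -> 180
  -- iteration 4/5 --
  LT 60: heading 180 -> 240
  LT 144: heading 240 -> 24
  -- iteration 5/5 --
  LT 60: heading 24 -> 84
  LT 144: heading 84 -> 228
]
BK 1: (0,0) -> (0.669,0.743) [heading=228, draw]
Final: pos=(0.669,0.743), heading=228, 1 segment(s) drawn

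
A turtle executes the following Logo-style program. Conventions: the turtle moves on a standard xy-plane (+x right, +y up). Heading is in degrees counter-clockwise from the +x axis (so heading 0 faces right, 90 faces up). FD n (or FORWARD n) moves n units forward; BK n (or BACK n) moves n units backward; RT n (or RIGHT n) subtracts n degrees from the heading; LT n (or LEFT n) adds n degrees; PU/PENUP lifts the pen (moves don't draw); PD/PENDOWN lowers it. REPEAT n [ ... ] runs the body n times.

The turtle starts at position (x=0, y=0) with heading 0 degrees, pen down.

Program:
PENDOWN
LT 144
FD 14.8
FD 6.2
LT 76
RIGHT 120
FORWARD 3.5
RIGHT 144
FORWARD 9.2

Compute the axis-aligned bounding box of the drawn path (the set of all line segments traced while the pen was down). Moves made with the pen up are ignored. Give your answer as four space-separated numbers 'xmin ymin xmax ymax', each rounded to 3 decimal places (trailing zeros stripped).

Answer: -17.597 0 0 15.79

Derivation:
Executing turtle program step by step:
Start: pos=(0,0), heading=0, pen down
PD: pen down
LT 144: heading 0 -> 144
FD 14.8: (0,0) -> (-11.973,8.699) [heading=144, draw]
FD 6.2: (-11.973,8.699) -> (-16.989,12.343) [heading=144, draw]
LT 76: heading 144 -> 220
RT 120: heading 220 -> 100
FD 3.5: (-16.989,12.343) -> (-17.597,15.79) [heading=100, draw]
RT 144: heading 100 -> 316
FD 9.2: (-17.597,15.79) -> (-10.979,9.399) [heading=316, draw]
Final: pos=(-10.979,9.399), heading=316, 4 segment(s) drawn

Segment endpoints: x in {-17.597, -16.989, -11.973, -10.979, 0}, y in {0, 8.699, 9.399, 12.343, 15.79}
xmin=-17.597, ymin=0, xmax=0, ymax=15.79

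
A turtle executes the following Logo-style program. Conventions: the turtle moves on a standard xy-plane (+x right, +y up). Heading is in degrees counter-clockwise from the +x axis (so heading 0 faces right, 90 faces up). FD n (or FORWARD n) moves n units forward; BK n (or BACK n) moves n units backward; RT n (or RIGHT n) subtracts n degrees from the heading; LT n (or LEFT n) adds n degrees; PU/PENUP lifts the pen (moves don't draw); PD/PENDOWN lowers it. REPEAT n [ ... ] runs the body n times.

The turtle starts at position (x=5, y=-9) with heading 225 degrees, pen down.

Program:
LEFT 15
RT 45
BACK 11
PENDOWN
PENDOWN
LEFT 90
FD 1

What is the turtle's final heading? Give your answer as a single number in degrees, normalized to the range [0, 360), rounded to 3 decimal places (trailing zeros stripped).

Answer: 285

Derivation:
Executing turtle program step by step:
Start: pos=(5,-9), heading=225, pen down
LT 15: heading 225 -> 240
RT 45: heading 240 -> 195
BK 11: (5,-9) -> (15.625,-6.153) [heading=195, draw]
PD: pen down
PD: pen down
LT 90: heading 195 -> 285
FD 1: (15.625,-6.153) -> (15.884,-7.119) [heading=285, draw]
Final: pos=(15.884,-7.119), heading=285, 2 segment(s) drawn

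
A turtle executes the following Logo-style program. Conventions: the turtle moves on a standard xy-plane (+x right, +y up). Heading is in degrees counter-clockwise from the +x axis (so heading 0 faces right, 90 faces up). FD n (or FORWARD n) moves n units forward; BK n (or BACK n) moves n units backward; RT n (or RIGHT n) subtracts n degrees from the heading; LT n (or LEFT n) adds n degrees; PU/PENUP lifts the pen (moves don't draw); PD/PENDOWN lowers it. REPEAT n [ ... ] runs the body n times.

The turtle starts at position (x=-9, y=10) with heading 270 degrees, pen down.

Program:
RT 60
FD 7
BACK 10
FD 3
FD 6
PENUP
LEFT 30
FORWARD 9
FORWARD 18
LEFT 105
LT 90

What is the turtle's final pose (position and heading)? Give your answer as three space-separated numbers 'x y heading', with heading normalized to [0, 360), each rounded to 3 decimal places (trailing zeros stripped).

Executing turtle program step by step:
Start: pos=(-9,10), heading=270, pen down
RT 60: heading 270 -> 210
FD 7: (-9,10) -> (-15.062,6.5) [heading=210, draw]
BK 10: (-15.062,6.5) -> (-6.402,11.5) [heading=210, draw]
FD 3: (-6.402,11.5) -> (-9,10) [heading=210, draw]
FD 6: (-9,10) -> (-14.196,7) [heading=210, draw]
PU: pen up
LT 30: heading 210 -> 240
FD 9: (-14.196,7) -> (-18.696,-0.794) [heading=240, move]
FD 18: (-18.696,-0.794) -> (-27.696,-16.383) [heading=240, move]
LT 105: heading 240 -> 345
LT 90: heading 345 -> 75
Final: pos=(-27.696,-16.383), heading=75, 4 segment(s) drawn

Answer: -27.696 -16.383 75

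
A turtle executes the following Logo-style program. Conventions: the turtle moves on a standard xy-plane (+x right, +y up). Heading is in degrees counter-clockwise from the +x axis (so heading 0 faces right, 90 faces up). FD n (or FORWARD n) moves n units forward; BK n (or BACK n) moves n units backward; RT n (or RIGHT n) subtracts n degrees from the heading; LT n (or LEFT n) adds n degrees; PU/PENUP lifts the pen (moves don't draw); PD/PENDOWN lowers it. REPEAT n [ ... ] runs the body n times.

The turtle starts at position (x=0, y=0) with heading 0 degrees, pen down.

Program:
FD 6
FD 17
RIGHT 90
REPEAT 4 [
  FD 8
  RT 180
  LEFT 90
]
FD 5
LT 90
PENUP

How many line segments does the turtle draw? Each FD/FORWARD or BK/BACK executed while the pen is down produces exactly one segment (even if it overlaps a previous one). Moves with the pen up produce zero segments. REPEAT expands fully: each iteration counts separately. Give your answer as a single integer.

Executing turtle program step by step:
Start: pos=(0,0), heading=0, pen down
FD 6: (0,0) -> (6,0) [heading=0, draw]
FD 17: (6,0) -> (23,0) [heading=0, draw]
RT 90: heading 0 -> 270
REPEAT 4 [
  -- iteration 1/4 --
  FD 8: (23,0) -> (23,-8) [heading=270, draw]
  RT 180: heading 270 -> 90
  LT 90: heading 90 -> 180
  -- iteration 2/4 --
  FD 8: (23,-8) -> (15,-8) [heading=180, draw]
  RT 180: heading 180 -> 0
  LT 90: heading 0 -> 90
  -- iteration 3/4 --
  FD 8: (15,-8) -> (15,0) [heading=90, draw]
  RT 180: heading 90 -> 270
  LT 90: heading 270 -> 0
  -- iteration 4/4 --
  FD 8: (15,0) -> (23,0) [heading=0, draw]
  RT 180: heading 0 -> 180
  LT 90: heading 180 -> 270
]
FD 5: (23,0) -> (23,-5) [heading=270, draw]
LT 90: heading 270 -> 0
PU: pen up
Final: pos=(23,-5), heading=0, 7 segment(s) drawn
Segments drawn: 7

Answer: 7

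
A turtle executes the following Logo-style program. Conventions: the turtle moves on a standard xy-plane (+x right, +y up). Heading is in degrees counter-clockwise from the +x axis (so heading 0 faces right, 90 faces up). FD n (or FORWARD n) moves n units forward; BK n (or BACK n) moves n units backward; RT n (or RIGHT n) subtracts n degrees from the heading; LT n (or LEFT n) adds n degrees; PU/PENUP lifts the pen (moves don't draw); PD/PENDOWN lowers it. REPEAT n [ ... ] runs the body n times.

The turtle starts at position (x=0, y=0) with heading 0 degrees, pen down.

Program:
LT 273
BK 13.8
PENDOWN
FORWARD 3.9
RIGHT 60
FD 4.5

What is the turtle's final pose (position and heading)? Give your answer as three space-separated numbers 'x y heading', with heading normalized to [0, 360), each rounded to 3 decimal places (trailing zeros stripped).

Executing turtle program step by step:
Start: pos=(0,0), heading=0, pen down
LT 273: heading 0 -> 273
BK 13.8: (0,0) -> (-0.722,13.781) [heading=273, draw]
PD: pen down
FD 3.9: (-0.722,13.781) -> (-0.518,9.886) [heading=273, draw]
RT 60: heading 273 -> 213
FD 4.5: (-0.518,9.886) -> (-4.292,7.436) [heading=213, draw]
Final: pos=(-4.292,7.436), heading=213, 3 segment(s) drawn

Answer: -4.292 7.436 213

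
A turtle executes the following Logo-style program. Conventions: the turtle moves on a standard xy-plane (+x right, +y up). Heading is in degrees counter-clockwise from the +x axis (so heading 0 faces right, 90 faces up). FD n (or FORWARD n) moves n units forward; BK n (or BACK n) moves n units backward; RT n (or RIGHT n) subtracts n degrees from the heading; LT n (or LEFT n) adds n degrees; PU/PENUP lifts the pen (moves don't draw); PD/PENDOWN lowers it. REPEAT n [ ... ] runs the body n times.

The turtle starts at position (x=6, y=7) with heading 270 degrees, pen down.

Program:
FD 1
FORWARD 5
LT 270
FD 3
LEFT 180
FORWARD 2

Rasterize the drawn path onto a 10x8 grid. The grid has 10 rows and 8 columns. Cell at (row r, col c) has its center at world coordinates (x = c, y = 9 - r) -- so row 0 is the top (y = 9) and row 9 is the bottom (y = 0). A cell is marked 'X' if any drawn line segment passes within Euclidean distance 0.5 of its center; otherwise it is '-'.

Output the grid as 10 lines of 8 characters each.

Answer: --------
--------
------X-
------X-
------X-
------X-
------X-
------X-
---XXXX-
--------

Derivation:
Segment 0: (6,7) -> (6,6)
Segment 1: (6,6) -> (6,1)
Segment 2: (6,1) -> (3,1)
Segment 3: (3,1) -> (5,1)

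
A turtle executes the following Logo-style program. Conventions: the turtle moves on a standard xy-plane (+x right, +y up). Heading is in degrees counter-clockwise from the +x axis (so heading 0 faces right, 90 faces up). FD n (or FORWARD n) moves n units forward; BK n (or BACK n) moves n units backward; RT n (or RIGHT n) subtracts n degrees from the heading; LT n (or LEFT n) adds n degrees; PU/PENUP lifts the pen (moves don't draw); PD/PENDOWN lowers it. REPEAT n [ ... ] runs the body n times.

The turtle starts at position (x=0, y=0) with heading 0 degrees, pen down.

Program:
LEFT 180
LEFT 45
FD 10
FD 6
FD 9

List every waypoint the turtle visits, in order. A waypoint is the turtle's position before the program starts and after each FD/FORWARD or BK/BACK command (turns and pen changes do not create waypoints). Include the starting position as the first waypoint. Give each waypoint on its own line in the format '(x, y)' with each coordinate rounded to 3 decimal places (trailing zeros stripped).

Answer: (0, 0)
(-7.071, -7.071)
(-11.314, -11.314)
(-17.678, -17.678)

Derivation:
Executing turtle program step by step:
Start: pos=(0,0), heading=0, pen down
LT 180: heading 0 -> 180
LT 45: heading 180 -> 225
FD 10: (0,0) -> (-7.071,-7.071) [heading=225, draw]
FD 6: (-7.071,-7.071) -> (-11.314,-11.314) [heading=225, draw]
FD 9: (-11.314,-11.314) -> (-17.678,-17.678) [heading=225, draw]
Final: pos=(-17.678,-17.678), heading=225, 3 segment(s) drawn
Waypoints (4 total):
(0, 0)
(-7.071, -7.071)
(-11.314, -11.314)
(-17.678, -17.678)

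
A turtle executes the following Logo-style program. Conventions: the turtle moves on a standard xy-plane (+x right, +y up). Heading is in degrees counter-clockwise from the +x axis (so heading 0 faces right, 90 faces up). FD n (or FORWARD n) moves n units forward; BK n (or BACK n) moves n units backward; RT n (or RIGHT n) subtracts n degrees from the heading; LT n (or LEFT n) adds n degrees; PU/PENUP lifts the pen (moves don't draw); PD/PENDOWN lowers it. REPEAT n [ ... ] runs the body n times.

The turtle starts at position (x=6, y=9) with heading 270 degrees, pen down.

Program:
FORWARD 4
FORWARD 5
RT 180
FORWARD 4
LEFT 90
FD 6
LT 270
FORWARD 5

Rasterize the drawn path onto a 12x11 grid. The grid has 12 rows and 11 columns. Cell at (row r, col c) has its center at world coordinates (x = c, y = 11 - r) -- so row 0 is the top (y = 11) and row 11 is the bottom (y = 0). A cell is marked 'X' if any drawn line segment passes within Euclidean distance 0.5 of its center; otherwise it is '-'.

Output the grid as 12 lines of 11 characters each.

Segment 0: (6,9) -> (6,5)
Segment 1: (6,5) -> (6,0)
Segment 2: (6,0) -> (6,4)
Segment 3: (6,4) -> (-0,4)
Segment 4: (-0,4) -> (-0,9)

Answer: -----------
-----------
X-----X----
X-----X----
X-----X----
X-----X----
X-----X----
XXXXXXX----
------X----
------X----
------X----
------X----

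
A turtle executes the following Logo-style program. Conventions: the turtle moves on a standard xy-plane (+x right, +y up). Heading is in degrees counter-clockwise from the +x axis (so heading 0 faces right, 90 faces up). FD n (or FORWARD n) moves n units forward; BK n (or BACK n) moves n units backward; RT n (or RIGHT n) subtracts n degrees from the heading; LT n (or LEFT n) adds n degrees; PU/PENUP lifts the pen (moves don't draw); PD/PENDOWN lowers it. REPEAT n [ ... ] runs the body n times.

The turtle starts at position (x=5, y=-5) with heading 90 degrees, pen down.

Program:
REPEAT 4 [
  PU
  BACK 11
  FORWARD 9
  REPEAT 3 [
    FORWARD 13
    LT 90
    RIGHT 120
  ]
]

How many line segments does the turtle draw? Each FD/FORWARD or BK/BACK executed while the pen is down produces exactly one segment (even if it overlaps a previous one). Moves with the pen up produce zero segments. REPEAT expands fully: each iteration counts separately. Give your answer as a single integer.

Answer: 0

Derivation:
Executing turtle program step by step:
Start: pos=(5,-5), heading=90, pen down
REPEAT 4 [
  -- iteration 1/4 --
  PU: pen up
  BK 11: (5,-5) -> (5,-16) [heading=90, move]
  FD 9: (5,-16) -> (5,-7) [heading=90, move]
  REPEAT 3 [
    -- iteration 1/3 --
    FD 13: (5,-7) -> (5,6) [heading=90, move]
    LT 90: heading 90 -> 180
    RT 120: heading 180 -> 60
    -- iteration 2/3 --
    FD 13: (5,6) -> (11.5,17.258) [heading=60, move]
    LT 90: heading 60 -> 150
    RT 120: heading 150 -> 30
    -- iteration 3/3 --
    FD 13: (11.5,17.258) -> (22.758,23.758) [heading=30, move]
    LT 90: heading 30 -> 120
    RT 120: heading 120 -> 0
  ]
  -- iteration 2/4 --
  PU: pen up
  BK 11: (22.758,23.758) -> (11.758,23.758) [heading=0, move]
  FD 9: (11.758,23.758) -> (20.758,23.758) [heading=0, move]
  REPEAT 3 [
    -- iteration 1/3 --
    FD 13: (20.758,23.758) -> (33.758,23.758) [heading=0, move]
    LT 90: heading 0 -> 90
    RT 120: heading 90 -> 330
    -- iteration 2/3 --
    FD 13: (33.758,23.758) -> (45.017,17.258) [heading=330, move]
    LT 90: heading 330 -> 60
    RT 120: heading 60 -> 300
    -- iteration 3/3 --
    FD 13: (45.017,17.258) -> (51.517,6) [heading=300, move]
    LT 90: heading 300 -> 30
    RT 120: heading 30 -> 270
  ]
  -- iteration 3/4 --
  PU: pen up
  BK 11: (51.517,6) -> (51.517,17) [heading=270, move]
  FD 9: (51.517,17) -> (51.517,8) [heading=270, move]
  REPEAT 3 [
    -- iteration 1/3 --
    FD 13: (51.517,8) -> (51.517,-5) [heading=270, move]
    LT 90: heading 270 -> 0
    RT 120: heading 0 -> 240
    -- iteration 2/3 --
    FD 13: (51.517,-5) -> (45.017,-16.258) [heading=240, move]
    LT 90: heading 240 -> 330
    RT 120: heading 330 -> 210
    -- iteration 3/3 --
    FD 13: (45.017,-16.258) -> (33.758,-22.758) [heading=210, move]
    LT 90: heading 210 -> 300
    RT 120: heading 300 -> 180
  ]
  -- iteration 4/4 --
  PU: pen up
  BK 11: (33.758,-22.758) -> (44.758,-22.758) [heading=180, move]
  FD 9: (44.758,-22.758) -> (35.758,-22.758) [heading=180, move]
  REPEAT 3 [
    -- iteration 1/3 --
    FD 13: (35.758,-22.758) -> (22.758,-22.758) [heading=180, move]
    LT 90: heading 180 -> 270
    RT 120: heading 270 -> 150
    -- iteration 2/3 --
    FD 13: (22.758,-22.758) -> (11.5,-16.258) [heading=150, move]
    LT 90: heading 150 -> 240
    RT 120: heading 240 -> 120
    -- iteration 3/3 --
    FD 13: (11.5,-16.258) -> (5,-5) [heading=120, move]
    LT 90: heading 120 -> 210
    RT 120: heading 210 -> 90
  ]
]
Final: pos=(5,-5), heading=90, 0 segment(s) drawn
Segments drawn: 0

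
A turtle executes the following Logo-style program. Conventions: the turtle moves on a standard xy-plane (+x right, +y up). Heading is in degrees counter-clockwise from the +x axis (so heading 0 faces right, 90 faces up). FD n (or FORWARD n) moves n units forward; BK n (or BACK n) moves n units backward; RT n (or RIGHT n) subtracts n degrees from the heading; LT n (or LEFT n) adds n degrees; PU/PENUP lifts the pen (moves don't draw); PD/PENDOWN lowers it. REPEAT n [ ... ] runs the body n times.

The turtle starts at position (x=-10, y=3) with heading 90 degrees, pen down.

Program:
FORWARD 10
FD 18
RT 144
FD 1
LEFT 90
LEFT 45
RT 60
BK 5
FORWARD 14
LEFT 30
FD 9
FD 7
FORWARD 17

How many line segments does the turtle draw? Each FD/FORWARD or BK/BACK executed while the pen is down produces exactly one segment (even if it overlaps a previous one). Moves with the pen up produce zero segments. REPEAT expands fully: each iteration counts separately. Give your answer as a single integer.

Executing turtle program step by step:
Start: pos=(-10,3), heading=90, pen down
FD 10: (-10,3) -> (-10,13) [heading=90, draw]
FD 18: (-10,13) -> (-10,31) [heading=90, draw]
RT 144: heading 90 -> 306
FD 1: (-10,31) -> (-9.412,30.191) [heading=306, draw]
LT 90: heading 306 -> 36
LT 45: heading 36 -> 81
RT 60: heading 81 -> 21
BK 5: (-9.412,30.191) -> (-14.08,28.399) [heading=21, draw]
FD 14: (-14.08,28.399) -> (-1.01,33.416) [heading=21, draw]
LT 30: heading 21 -> 51
FD 9: (-1.01,33.416) -> (4.654,40.411) [heading=51, draw]
FD 7: (4.654,40.411) -> (9.059,45.851) [heading=51, draw]
FD 17: (9.059,45.851) -> (19.758,59.062) [heading=51, draw]
Final: pos=(19.758,59.062), heading=51, 8 segment(s) drawn
Segments drawn: 8

Answer: 8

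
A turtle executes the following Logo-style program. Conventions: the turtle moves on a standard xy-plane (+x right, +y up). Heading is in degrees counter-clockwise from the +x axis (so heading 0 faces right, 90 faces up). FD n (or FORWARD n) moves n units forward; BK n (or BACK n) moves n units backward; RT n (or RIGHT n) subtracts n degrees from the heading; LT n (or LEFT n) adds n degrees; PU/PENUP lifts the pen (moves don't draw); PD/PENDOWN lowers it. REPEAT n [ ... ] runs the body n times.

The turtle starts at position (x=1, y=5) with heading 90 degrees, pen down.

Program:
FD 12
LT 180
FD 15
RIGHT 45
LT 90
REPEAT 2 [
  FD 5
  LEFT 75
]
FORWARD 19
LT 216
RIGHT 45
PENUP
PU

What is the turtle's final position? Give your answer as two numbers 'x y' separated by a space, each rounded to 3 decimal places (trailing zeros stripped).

Executing turtle program step by step:
Start: pos=(1,5), heading=90, pen down
FD 12: (1,5) -> (1,17) [heading=90, draw]
LT 180: heading 90 -> 270
FD 15: (1,17) -> (1,2) [heading=270, draw]
RT 45: heading 270 -> 225
LT 90: heading 225 -> 315
REPEAT 2 [
  -- iteration 1/2 --
  FD 5: (1,2) -> (4.536,-1.536) [heading=315, draw]
  LT 75: heading 315 -> 30
  -- iteration 2/2 --
  FD 5: (4.536,-1.536) -> (8.866,0.964) [heading=30, draw]
  LT 75: heading 30 -> 105
]
FD 19: (8.866,0.964) -> (3.948,19.317) [heading=105, draw]
LT 216: heading 105 -> 321
RT 45: heading 321 -> 276
PU: pen up
PU: pen up
Final: pos=(3.948,19.317), heading=276, 5 segment(s) drawn

Answer: 3.948 19.317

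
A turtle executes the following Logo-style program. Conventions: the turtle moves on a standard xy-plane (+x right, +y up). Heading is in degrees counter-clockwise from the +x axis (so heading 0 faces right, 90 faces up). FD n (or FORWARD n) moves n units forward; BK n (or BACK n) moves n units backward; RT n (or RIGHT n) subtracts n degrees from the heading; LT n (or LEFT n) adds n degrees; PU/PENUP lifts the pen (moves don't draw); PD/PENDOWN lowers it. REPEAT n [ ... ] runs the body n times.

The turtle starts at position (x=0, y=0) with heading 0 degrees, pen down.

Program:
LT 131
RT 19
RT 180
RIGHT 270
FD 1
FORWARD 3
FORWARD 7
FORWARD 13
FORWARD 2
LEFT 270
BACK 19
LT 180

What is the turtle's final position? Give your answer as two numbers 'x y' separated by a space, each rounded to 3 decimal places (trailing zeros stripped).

Executing turtle program step by step:
Start: pos=(0,0), heading=0, pen down
LT 131: heading 0 -> 131
RT 19: heading 131 -> 112
RT 180: heading 112 -> 292
RT 270: heading 292 -> 22
FD 1: (0,0) -> (0.927,0.375) [heading=22, draw]
FD 3: (0.927,0.375) -> (3.709,1.498) [heading=22, draw]
FD 7: (3.709,1.498) -> (10.199,4.121) [heading=22, draw]
FD 13: (10.199,4.121) -> (22.252,8.991) [heading=22, draw]
FD 2: (22.252,8.991) -> (24.107,9.74) [heading=22, draw]
LT 270: heading 22 -> 292
BK 19: (24.107,9.74) -> (16.989,27.356) [heading=292, draw]
LT 180: heading 292 -> 112
Final: pos=(16.989,27.356), heading=112, 6 segment(s) drawn

Answer: 16.989 27.356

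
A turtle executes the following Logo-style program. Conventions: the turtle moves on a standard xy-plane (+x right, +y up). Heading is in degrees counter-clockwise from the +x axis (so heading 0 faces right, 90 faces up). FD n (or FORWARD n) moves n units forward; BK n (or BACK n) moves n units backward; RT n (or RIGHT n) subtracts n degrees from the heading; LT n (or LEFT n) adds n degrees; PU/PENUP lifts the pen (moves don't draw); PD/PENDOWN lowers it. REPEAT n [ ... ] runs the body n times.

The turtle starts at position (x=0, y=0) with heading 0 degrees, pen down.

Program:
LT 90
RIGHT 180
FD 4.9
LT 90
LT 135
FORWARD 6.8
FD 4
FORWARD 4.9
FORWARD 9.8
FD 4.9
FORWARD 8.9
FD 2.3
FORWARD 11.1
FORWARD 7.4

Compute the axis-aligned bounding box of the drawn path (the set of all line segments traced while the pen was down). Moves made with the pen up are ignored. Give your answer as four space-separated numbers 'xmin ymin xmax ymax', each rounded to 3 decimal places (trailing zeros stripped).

Answer: -42.497 -4.9 0 37.597

Derivation:
Executing turtle program step by step:
Start: pos=(0,0), heading=0, pen down
LT 90: heading 0 -> 90
RT 180: heading 90 -> 270
FD 4.9: (0,0) -> (0,-4.9) [heading=270, draw]
LT 90: heading 270 -> 0
LT 135: heading 0 -> 135
FD 6.8: (0,-4.9) -> (-4.808,-0.092) [heading=135, draw]
FD 4: (-4.808,-0.092) -> (-7.637,2.737) [heading=135, draw]
FD 4.9: (-7.637,2.737) -> (-11.102,6.202) [heading=135, draw]
FD 9.8: (-11.102,6.202) -> (-18.031,13.131) [heading=135, draw]
FD 4.9: (-18.031,13.131) -> (-21.496,16.596) [heading=135, draw]
FD 8.9: (-21.496,16.596) -> (-27.789,22.889) [heading=135, draw]
FD 2.3: (-27.789,22.889) -> (-29.416,24.516) [heading=135, draw]
FD 11.1: (-29.416,24.516) -> (-37.265,32.365) [heading=135, draw]
FD 7.4: (-37.265,32.365) -> (-42.497,37.597) [heading=135, draw]
Final: pos=(-42.497,37.597), heading=135, 10 segment(s) drawn

Segment endpoints: x in {-42.497, -37.265, -29.416, -27.789, -21.496, -18.031, -11.102, -7.637, -4.808, 0, 0}, y in {-4.9, -0.092, 0, 2.737, 6.202, 13.131, 16.596, 22.889, 24.516, 32.365, 37.597}
xmin=-42.497, ymin=-4.9, xmax=0, ymax=37.597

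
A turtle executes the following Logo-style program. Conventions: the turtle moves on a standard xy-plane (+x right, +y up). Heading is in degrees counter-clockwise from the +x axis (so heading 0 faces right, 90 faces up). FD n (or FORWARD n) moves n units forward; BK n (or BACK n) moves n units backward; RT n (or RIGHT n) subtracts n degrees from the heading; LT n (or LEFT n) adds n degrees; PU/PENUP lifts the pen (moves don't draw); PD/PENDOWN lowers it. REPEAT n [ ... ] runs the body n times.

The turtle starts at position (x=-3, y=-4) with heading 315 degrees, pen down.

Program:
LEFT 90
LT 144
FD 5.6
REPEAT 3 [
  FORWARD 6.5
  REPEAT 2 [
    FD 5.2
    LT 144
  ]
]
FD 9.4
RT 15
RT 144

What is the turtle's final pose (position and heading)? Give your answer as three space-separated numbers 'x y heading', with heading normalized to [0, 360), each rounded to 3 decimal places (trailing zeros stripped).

Answer: -10.066 -0.586 174

Derivation:
Executing turtle program step by step:
Start: pos=(-3,-4), heading=315, pen down
LT 90: heading 315 -> 45
LT 144: heading 45 -> 189
FD 5.6: (-3,-4) -> (-8.531,-4.876) [heading=189, draw]
REPEAT 3 [
  -- iteration 1/3 --
  FD 6.5: (-8.531,-4.876) -> (-14.951,-5.893) [heading=189, draw]
  REPEAT 2 [
    -- iteration 1/2 --
    FD 5.2: (-14.951,-5.893) -> (-20.087,-6.706) [heading=189, draw]
    LT 144: heading 189 -> 333
    -- iteration 2/2 --
    FD 5.2: (-20.087,-6.706) -> (-15.454,-9.067) [heading=333, draw]
    LT 144: heading 333 -> 117
  ]
  -- iteration 2/3 --
  FD 6.5: (-15.454,-9.067) -> (-18.405,-3.276) [heading=117, draw]
  REPEAT 2 [
    -- iteration 1/2 --
    FD 5.2: (-18.405,-3.276) -> (-20.765,1.358) [heading=117, draw]
    LT 144: heading 117 -> 261
    -- iteration 2/2 --
    FD 5.2: (-20.765,1.358) -> (-21.579,-3.778) [heading=261, draw]
    LT 144: heading 261 -> 45
  ]
  -- iteration 3/3 --
  FD 6.5: (-21.579,-3.778) -> (-16.983,0.818) [heading=45, draw]
  REPEAT 2 [
    -- iteration 1/2 --
    FD 5.2: (-16.983,0.818) -> (-13.306,4.495) [heading=45, draw]
    LT 144: heading 45 -> 189
    -- iteration 2/2 --
    FD 5.2: (-13.306,4.495) -> (-18.442,3.681) [heading=189, draw]
    LT 144: heading 189 -> 333
  ]
]
FD 9.4: (-18.442,3.681) -> (-10.066,-0.586) [heading=333, draw]
RT 15: heading 333 -> 318
RT 144: heading 318 -> 174
Final: pos=(-10.066,-0.586), heading=174, 11 segment(s) drawn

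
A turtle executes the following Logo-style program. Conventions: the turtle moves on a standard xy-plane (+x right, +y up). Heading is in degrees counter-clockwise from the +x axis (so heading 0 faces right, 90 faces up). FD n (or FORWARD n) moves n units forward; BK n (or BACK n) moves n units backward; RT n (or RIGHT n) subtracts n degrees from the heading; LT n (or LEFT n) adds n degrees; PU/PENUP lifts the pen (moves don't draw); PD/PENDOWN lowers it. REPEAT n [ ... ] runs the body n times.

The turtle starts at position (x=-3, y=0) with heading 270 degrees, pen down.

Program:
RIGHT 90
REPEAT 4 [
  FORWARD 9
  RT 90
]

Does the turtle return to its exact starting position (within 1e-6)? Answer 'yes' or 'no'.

Answer: yes

Derivation:
Executing turtle program step by step:
Start: pos=(-3,0), heading=270, pen down
RT 90: heading 270 -> 180
REPEAT 4 [
  -- iteration 1/4 --
  FD 9: (-3,0) -> (-12,0) [heading=180, draw]
  RT 90: heading 180 -> 90
  -- iteration 2/4 --
  FD 9: (-12,0) -> (-12,9) [heading=90, draw]
  RT 90: heading 90 -> 0
  -- iteration 3/4 --
  FD 9: (-12,9) -> (-3,9) [heading=0, draw]
  RT 90: heading 0 -> 270
  -- iteration 4/4 --
  FD 9: (-3,9) -> (-3,0) [heading=270, draw]
  RT 90: heading 270 -> 180
]
Final: pos=(-3,0), heading=180, 4 segment(s) drawn

Start position: (-3, 0)
Final position: (-3, 0)
Distance = 0; < 1e-6 -> CLOSED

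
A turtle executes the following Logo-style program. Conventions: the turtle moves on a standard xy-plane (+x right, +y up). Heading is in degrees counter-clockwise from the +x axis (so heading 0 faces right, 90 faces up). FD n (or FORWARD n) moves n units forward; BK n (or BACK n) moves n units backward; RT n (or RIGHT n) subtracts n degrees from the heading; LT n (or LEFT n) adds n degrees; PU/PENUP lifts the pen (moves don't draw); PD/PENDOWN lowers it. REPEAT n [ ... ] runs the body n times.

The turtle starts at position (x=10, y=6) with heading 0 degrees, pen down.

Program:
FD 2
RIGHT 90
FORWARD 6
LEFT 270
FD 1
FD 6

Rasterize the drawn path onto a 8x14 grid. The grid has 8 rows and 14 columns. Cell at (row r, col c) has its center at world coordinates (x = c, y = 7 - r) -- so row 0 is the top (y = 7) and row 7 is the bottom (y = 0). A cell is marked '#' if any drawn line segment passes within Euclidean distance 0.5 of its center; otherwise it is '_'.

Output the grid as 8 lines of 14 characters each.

Answer: ______________
__________###_
____________#_
____________#_
____________#_
____________#_
____________#_
_____########_

Derivation:
Segment 0: (10,6) -> (12,6)
Segment 1: (12,6) -> (12,0)
Segment 2: (12,0) -> (11,0)
Segment 3: (11,0) -> (5,0)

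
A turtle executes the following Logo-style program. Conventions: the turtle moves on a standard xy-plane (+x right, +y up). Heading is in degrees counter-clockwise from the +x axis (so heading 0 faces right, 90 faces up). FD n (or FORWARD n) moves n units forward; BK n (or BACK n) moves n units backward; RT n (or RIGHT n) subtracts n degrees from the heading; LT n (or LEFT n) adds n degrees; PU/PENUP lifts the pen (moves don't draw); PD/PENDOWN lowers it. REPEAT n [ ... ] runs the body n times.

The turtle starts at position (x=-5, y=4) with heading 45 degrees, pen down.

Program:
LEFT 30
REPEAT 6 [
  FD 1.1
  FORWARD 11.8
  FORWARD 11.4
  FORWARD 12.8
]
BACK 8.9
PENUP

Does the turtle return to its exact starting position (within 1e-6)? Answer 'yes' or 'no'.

Answer: no

Derivation:
Executing turtle program step by step:
Start: pos=(-5,4), heading=45, pen down
LT 30: heading 45 -> 75
REPEAT 6 [
  -- iteration 1/6 --
  FD 1.1: (-5,4) -> (-4.715,5.063) [heading=75, draw]
  FD 11.8: (-4.715,5.063) -> (-1.661,16.46) [heading=75, draw]
  FD 11.4: (-1.661,16.46) -> (1.289,27.472) [heading=75, draw]
  FD 12.8: (1.289,27.472) -> (4.602,39.836) [heading=75, draw]
  -- iteration 2/6 --
  FD 1.1: (4.602,39.836) -> (4.887,40.898) [heading=75, draw]
  FD 11.8: (4.887,40.898) -> (7.941,52.296) [heading=75, draw]
  FD 11.4: (7.941,52.296) -> (10.891,63.308) [heading=75, draw]
  FD 12.8: (10.891,63.308) -> (14.204,75.672) [heading=75, draw]
  -- iteration 3/6 --
  FD 1.1: (14.204,75.672) -> (14.489,76.734) [heading=75, draw]
  FD 11.8: (14.489,76.734) -> (17.543,88.132) [heading=75, draw]
  FD 11.4: (17.543,88.132) -> (20.494,99.144) [heading=75, draw]
  FD 12.8: (20.494,99.144) -> (23.807,111.508) [heading=75, draw]
  -- iteration 4/6 --
  FD 1.1: (23.807,111.508) -> (24.091,112.57) [heading=75, draw]
  FD 11.8: (24.091,112.57) -> (27.145,123.968) [heading=75, draw]
  FD 11.4: (27.145,123.968) -> (30.096,134.98) [heading=75, draw]
  FD 12.8: (30.096,134.98) -> (33.409,147.343) [heading=75, draw]
  -- iteration 5/6 --
  FD 1.1: (33.409,147.343) -> (33.693,148.406) [heading=75, draw]
  FD 11.8: (33.693,148.406) -> (36.748,159.804) [heading=75, draw]
  FD 11.4: (36.748,159.804) -> (39.698,170.815) [heading=75, draw]
  FD 12.8: (39.698,170.815) -> (43.011,183.179) [heading=75, draw]
  -- iteration 6/6 --
  FD 1.1: (43.011,183.179) -> (43.296,184.242) [heading=75, draw]
  FD 11.8: (43.296,184.242) -> (46.35,195.64) [heading=75, draw]
  FD 11.4: (46.35,195.64) -> (49.3,206.651) [heading=75, draw]
  FD 12.8: (49.3,206.651) -> (52.613,219.015) [heading=75, draw]
]
BK 8.9: (52.613,219.015) -> (50.31,210.418) [heading=75, draw]
PU: pen up
Final: pos=(50.31,210.418), heading=75, 25 segment(s) drawn

Start position: (-5, 4)
Final position: (50.31, 210.418)
Distance = 213.7; >= 1e-6 -> NOT closed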